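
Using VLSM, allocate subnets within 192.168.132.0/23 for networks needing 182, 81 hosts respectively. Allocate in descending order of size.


182 hosts -> /24 (254 usable): 192.168.132.0/24
81 hosts -> /25 (126 usable): 192.168.133.0/25
Allocation: 192.168.132.0/24 (182 hosts, 254 usable); 192.168.133.0/25 (81 hosts, 126 usable)


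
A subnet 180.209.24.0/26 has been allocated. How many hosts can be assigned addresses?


Host bits = 32 - 26 = 6
Total addresses = 2^6 = 64
Usable = total - 2 (network and broadcast)
Usable hosts: 62


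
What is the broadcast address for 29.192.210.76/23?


Network: 29.192.210.0/23
Host bits = 9
Set all host bits to 1:
Broadcast: 29.192.211.255


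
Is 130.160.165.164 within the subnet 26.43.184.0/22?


Subnet network: 26.43.184.0
Test IP AND mask: 130.160.164.0
No, 130.160.165.164 is not in 26.43.184.0/22


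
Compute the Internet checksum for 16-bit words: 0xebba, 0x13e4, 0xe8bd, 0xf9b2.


Sum all words (with carry folding):
+ 0xebba = 0xebba
+ 0x13e4 = 0xff9e
+ 0xe8bd = 0xe85c
+ 0xf9b2 = 0xe20f
One's complement: ~0xe20f
Checksum = 0x1df0


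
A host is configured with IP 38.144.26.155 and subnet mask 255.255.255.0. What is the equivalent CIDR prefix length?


Binary: 11111111.11111111.11111111.00000000
Count leading 1s
Prefix: /24


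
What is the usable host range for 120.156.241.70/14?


Network: 120.156.0.0
Broadcast: 120.159.255.255
First usable = network + 1
Last usable = broadcast - 1
Range: 120.156.0.1 to 120.159.255.254


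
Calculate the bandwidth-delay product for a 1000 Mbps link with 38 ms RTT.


BDP = bandwidth * RTT
= 1000 Mbps * 38 ms
= 1000 * 1e6 * 38 / 1000 bits
= 38000000 bits
= 4750000 bytes
= 4638.6719 KB
BDP = 38000000 bits (4750000 bytes)


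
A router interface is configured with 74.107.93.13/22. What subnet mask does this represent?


/22 means 22 network bits, 10 host bits
Binary: 11111111111111111111110000000000
Mask: 255.255.252.0


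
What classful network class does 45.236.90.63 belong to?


First octet: 45
Binary: 00101101
0xxxxxxx -> Class A (1-126)
Class A, default mask 255.0.0.0 (/8)


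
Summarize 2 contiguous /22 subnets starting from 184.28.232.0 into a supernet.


Original prefix: /22
Number of subnets: 2 = 2^1
New prefix = 22 - 1 = 21
Supernet: 184.28.232.0/21


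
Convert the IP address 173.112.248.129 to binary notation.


173 = 10101101
112 = 01110000
248 = 11111000
129 = 10000001
Binary: 10101101.01110000.11111000.10000001


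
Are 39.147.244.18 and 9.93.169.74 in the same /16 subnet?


Mask: 255.255.0.0
39.147.244.18 AND mask = 39.147.0.0
9.93.169.74 AND mask = 9.93.0.0
No, different subnets (39.147.0.0 vs 9.93.0.0)


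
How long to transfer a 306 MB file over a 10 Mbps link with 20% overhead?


Effective throughput = 10 * (1 - 20/100) = 8 Mbps
File size in Mb = 306 * 8 = 2448 Mb
Time = 2448 / 8
Time = 306 seconds


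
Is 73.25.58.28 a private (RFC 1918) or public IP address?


RFC 1918 private ranges:
  10.0.0.0/8 (10.0.0.0 - 10.255.255.255)
  172.16.0.0/12 (172.16.0.0 - 172.31.255.255)
  192.168.0.0/16 (192.168.0.0 - 192.168.255.255)
Public (not in any RFC 1918 range)


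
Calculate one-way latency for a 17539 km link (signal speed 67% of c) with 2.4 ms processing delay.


Speed = 0.67 * 3e5 km/s = 201000 km/s
Propagation delay = 17539 / 201000 = 0.0873 s = 87.2587 ms
Processing delay = 2.4 ms
Total one-way latency = 89.6587 ms


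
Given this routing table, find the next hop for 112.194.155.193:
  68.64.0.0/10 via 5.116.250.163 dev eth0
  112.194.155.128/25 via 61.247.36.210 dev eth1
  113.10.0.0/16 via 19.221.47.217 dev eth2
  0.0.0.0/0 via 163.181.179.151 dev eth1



Longest prefix match for 112.194.155.193:
  /10 68.64.0.0: no
  /25 112.194.155.128: MATCH
  /16 113.10.0.0: no
  /0 0.0.0.0: MATCH
Selected: next-hop 61.247.36.210 via eth1 (matched /25)


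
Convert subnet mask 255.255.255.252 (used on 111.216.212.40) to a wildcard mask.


Subnet mask: 255.255.255.252
Wildcard = 255.255.255.255 - subnet mask
255 - 255 = 0
255 - 255 = 0
255 - 255 = 0
255 - 252 = 3
Wildcard: 0.0.0.3


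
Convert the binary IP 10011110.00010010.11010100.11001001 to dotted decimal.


10011110 = 158
00010010 = 18
11010100 = 212
11001001 = 201
IP: 158.18.212.201


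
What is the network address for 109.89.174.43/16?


IP:   01101101.01011001.10101110.00101011
Mask: 11111111.11111111.00000000.00000000
AND operation:
Net:  01101101.01011001.00000000.00000000
Network: 109.89.0.0/16


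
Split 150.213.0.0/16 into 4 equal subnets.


New prefix = 16 + 2 = 18
Each subnet has 16384 addresses
  150.213.0.0/18
  150.213.64.0/18
  150.213.128.0/18
  150.213.192.0/18
Subnets: 150.213.0.0/18, 150.213.64.0/18, 150.213.128.0/18, 150.213.192.0/18


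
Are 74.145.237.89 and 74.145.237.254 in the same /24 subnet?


Mask: 255.255.255.0
74.145.237.89 AND mask = 74.145.237.0
74.145.237.254 AND mask = 74.145.237.0
Yes, same subnet (74.145.237.0)


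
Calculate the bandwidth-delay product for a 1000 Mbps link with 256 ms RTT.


BDP = bandwidth * RTT
= 1000 Mbps * 256 ms
= 1000 * 1e6 * 256 / 1000 bits
= 256000000 bits
= 32000000 bytes
= 31250 KB
BDP = 256000000 bits (32000000 bytes)


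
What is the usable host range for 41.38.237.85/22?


Network: 41.38.236.0
Broadcast: 41.38.239.255
First usable = network + 1
Last usable = broadcast - 1
Range: 41.38.236.1 to 41.38.239.254


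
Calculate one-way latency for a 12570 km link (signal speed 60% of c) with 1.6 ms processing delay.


Speed = 0.6 * 3e5 km/s = 180000 km/s
Propagation delay = 12570 / 180000 = 0.0698 s = 69.8333 ms
Processing delay = 1.6 ms
Total one-way latency = 71.4333 ms


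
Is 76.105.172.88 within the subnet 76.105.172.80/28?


Subnet network: 76.105.172.80
Test IP AND mask: 76.105.172.80
Yes, 76.105.172.88 is in 76.105.172.80/28


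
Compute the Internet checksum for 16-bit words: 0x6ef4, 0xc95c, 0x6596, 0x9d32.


Sum all words (with carry folding):
+ 0x6ef4 = 0x6ef4
+ 0xc95c = 0x3851
+ 0x6596 = 0x9de7
+ 0x9d32 = 0x3b1a
One's complement: ~0x3b1a
Checksum = 0xc4e5


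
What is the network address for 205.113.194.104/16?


IP:   11001101.01110001.11000010.01101000
Mask: 11111111.11111111.00000000.00000000
AND operation:
Net:  11001101.01110001.00000000.00000000
Network: 205.113.0.0/16


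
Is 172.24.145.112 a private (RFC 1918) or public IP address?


RFC 1918 private ranges:
  10.0.0.0/8 (10.0.0.0 - 10.255.255.255)
  172.16.0.0/12 (172.16.0.0 - 172.31.255.255)
  192.168.0.0/16 (192.168.0.0 - 192.168.255.255)
Private (in 172.16.0.0/12)


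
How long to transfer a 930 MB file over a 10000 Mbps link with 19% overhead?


Effective throughput = 10000 * (1 - 19/100) = 8100.0 Mbps
File size in Mb = 930 * 8 = 7440 Mb
Time = 7440 / 8100.0
Time = 0.9185 seconds


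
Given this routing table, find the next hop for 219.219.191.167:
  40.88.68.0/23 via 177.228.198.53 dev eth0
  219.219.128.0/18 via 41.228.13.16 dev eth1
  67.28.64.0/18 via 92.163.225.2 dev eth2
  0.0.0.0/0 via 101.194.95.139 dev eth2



Longest prefix match for 219.219.191.167:
  /23 40.88.68.0: no
  /18 219.219.128.0: MATCH
  /18 67.28.64.0: no
  /0 0.0.0.0: MATCH
Selected: next-hop 41.228.13.16 via eth1 (matched /18)


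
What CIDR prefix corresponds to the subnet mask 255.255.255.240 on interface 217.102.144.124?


Binary: 11111111.11111111.11111111.11110000
Count leading 1s
Prefix: /28


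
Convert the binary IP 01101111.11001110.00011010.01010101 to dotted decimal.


01101111 = 111
11001110 = 206
00011010 = 26
01010101 = 85
IP: 111.206.26.85


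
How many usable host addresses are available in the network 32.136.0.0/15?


Host bits = 32 - 15 = 17
Total addresses = 2^17 = 131072
Usable = total - 2 (network and broadcast)
Usable hosts: 131070


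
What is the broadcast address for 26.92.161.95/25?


Network: 26.92.161.0/25
Host bits = 7
Set all host bits to 1:
Broadcast: 26.92.161.127


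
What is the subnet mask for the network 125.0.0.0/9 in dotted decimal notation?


/9 means 9 network bits, 23 host bits
Binary: 11111111100000000000000000000000
Mask: 255.128.0.0


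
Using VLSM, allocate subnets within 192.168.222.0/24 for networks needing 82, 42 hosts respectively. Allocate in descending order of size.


82 hosts -> /25 (126 usable): 192.168.222.0/25
42 hosts -> /26 (62 usable): 192.168.222.128/26
Allocation: 192.168.222.0/25 (82 hosts, 126 usable); 192.168.222.128/26 (42 hosts, 62 usable)


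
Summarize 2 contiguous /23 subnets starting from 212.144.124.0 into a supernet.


Original prefix: /23
Number of subnets: 2 = 2^1
New prefix = 23 - 1 = 22
Supernet: 212.144.124.0/22


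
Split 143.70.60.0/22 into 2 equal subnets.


New prefix = 22 + 1 = 23
Each subnet has 512 addresses
  143.70.60.0/23
  143.70.62.0/23
Subnets: 143.70.60.0/23, 143.70.62.0/23


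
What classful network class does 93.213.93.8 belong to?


First octet: 93
Binary: 01011101
0xxxxxxx -> Class A (1-126)
Class A, default mask 255.0.0.0 (/8)


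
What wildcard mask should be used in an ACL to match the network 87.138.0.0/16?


Subnet mask: 255.255.0.0
Wildcard = 255.255.255.255 - subnet mask
255 - 255 = 0
255 - 255 = 0
255 - 0 = 255
255 - 0 = 255
Wildcard: 0.0.255.255


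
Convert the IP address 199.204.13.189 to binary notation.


199 = 11000111
204 = 11001100
13 = 00001101
189 = 10111101
Binary: 11000111.11001100.00001101.10111101


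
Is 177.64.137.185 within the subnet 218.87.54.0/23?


Subnet network: 218.87.54.0
Test IP AND mask: 177.64.136.0
No, 177.64.137.185 is not in 218.87.54.0/23


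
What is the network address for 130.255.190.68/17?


IP:   10000010.11111111.10111110.01000100
Mask: 11111111.11111111.10000000.00000000
AND operation:
Net:  10000010.11111111.10000000.00000000
Network: 130.255.128.0/17


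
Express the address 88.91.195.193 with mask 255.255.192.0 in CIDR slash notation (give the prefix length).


Binary: 11111111.11111111.11000000.00000000
Count leading 1s
Prefix: /18


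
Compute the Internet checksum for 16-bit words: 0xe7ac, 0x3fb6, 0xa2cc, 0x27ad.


Sum all words (with carry folding):
+ 0xe7ac = 0xe7ac
+ 0x3fb6 = 0x2763
+ 0xa2cc = 0xca2f
+ 0x27ad = 0xf1dc
One's complement: ~0xf1dc
Checksum = 0x0e23


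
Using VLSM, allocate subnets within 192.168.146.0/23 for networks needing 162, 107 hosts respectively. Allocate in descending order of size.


162 hosts -> /24 (254 usable): 192.168.146.0/24
107 hosts -> /25 (126 usable): 192.168.147.0/25
Allocation: 192.168.146.0/24 (162 hosts, 254 usable); 192.168.147.0/25 (107 hosts, 126 usable)


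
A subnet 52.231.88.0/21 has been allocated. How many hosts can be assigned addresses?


Host bits = 32 - 21 = 11
Total addresses = 2^11 = 2048
Usable = total - 2 (network and broadcast)
Usable hosts: 2046


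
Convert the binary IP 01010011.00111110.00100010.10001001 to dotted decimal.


01010011 = 83
00111110 = 62
00100010 = 34
10001001 = 137
IP: 83.62.34.137


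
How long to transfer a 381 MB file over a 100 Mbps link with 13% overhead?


Effective throughput = 100 * (1 - 13/100) = 87 Mbps
File size in Mb = 381 * 8 = 3048 Mb
Time = 3048 / 87
Time = 35.0345 seconds


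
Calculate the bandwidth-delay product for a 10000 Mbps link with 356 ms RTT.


BDP = bandwidth * RTT
= 10000 Mbps * 356 ms
= 10000 * 1e6 * 356 / 1000 bits
= 3560000000 bits
= 445000000 bytes
= 434570.3125 KB
BDP = 3560000000 bits (445000000 bytes)


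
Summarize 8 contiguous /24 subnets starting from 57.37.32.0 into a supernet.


Original prefix: /24
Number of subnets: 8 = 2^3
New prefix = 24 - 3 = 21
Supernet: 57.37.32.0/21


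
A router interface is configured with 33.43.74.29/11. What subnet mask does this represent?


/11 means 11 network bits, 21 host bits
Binary: 11111111111000000000000000000000
Mask: 255.224.0.0


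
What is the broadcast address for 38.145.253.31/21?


Network: 38.145.248.0/21
Host bits = 11
Set all host bits to 1:
Broadcast: 38.145.255.255


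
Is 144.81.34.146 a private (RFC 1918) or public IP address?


RFC 1918 private ranges:
  10.0.0.0/8 (10.0.0.0 - 10.255.255.255)
  172.16.0.0/12 (172.16.0.0 - 172.31.255.255)
  192.168.0.0/16 (192.168.0.0 - 192.168.255.255)
Public (not in any RFC 1918 range)


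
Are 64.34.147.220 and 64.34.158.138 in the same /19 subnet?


Mask: 255.255.224.0
64.34.147.220 AND mask = 64.34.128.0
64.34.158.138 AND mask = 64.34.128.0
Yes, same subnet (64.34.128.0)


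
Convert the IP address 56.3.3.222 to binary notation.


56 = 00111000
3 = 00000011
3 = 00000011
222 = 11011110
Binary: 00111000.00000011.00000011.11011110


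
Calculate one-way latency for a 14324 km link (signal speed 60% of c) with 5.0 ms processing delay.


Speed = 0.6 * 3e5 km/s = 180000 km/s
Propagation delay = 14324 / 180000 = 0.0796 s = 79.5778 ms
Processing delay = 5.0 ms
Total one-way latency = 84.5778 ms


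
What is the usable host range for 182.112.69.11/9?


Network: 182.0.0.0
Broadcast: 182.127.255.255
First usable = network + 1
Last usable = broadcast - 1
Range: 182.0.0.1 to 182.127.255.254


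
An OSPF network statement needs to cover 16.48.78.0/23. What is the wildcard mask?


Subnet mask: 255.255.254.0
Wildcard = 255.255.255.255 - subnet mask
255 - 255 = 0
255 - 255 = 0
255 - 254 = 1
255 - 0 = 255
Wildcard: 0.0.1.255


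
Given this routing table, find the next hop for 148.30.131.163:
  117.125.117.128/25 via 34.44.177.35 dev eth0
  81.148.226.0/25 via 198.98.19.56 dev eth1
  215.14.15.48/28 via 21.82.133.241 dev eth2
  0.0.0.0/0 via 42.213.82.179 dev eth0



Longest prefix match for 148.30.131.163:
  /25 117.125.117.128: no
  /25 81.148.226.0: no
  /28 215.14.15.48: no
  /0 0.0.0.0: MATCH
Selected: next-hop 42.213.82.179 via eth0 (matched /0)


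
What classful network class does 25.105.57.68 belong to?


First octet: 25
Binary: 00011001
0xxxxxxx -> Class A (1-126)
Class A, default mask 255.0.0.0 (/8)


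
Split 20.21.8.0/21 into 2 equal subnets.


New prefix = 21 + 1 = 22
Each subnet has 1024 addresses
  20.21.8.0/22
  20.21.12.0/22
Subnets: 20.21.8.0/22, 20.21.12.0/22


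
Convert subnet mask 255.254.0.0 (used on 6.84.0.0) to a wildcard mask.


Subnet mask: 255.254.0.0
Wildcard = 255.255.255.255 - subnet mask
255 - 255 = 0
255 - 254 = 1
255 - 0 = 255
255 - 0 = 255
Wildcard: 0.1.255.255


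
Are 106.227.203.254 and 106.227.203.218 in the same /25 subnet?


Mask: 255.255.255.128
106.227.203.254 AND mask = 106.227.203.128
106.227.203.218 AND mask = 106.227.203.128
Yes, same subnet (106.227.203.128)


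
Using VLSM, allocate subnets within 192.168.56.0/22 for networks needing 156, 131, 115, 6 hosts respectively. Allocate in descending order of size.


156 hosts -> /24 (254 usable): 192.168.56.0/24
131 hosts -> /24 (254 usable): 192.168.57.0/24
115 hosts -> /25 (126 usable): 192.168.58.0/25
6 hosts -> /29 (6 usable): 192.168.58.128/29
Allocation: 192.168.56.0/24 (156 hosts, 254 usable); 192.168.57.0/24 (131 hosts, 254 usable); 192.168.58.0/25 (115 hosts, 126 usable); 192.168.58.128/29 (6 hosts, 6 usable)


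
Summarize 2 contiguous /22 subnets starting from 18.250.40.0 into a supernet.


Original prefix: /22
Number of subnets: 2 = 2^1
New prefix = 22 - 1 = 21
Supernet: 18.250.40.0/21


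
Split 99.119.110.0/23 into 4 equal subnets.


New prefix = 23 + 2 = 25
Each subnet has 128 addresses
  99.119.110.0/25
  99.119.110.128/25
  99.119.111.0/25
  99.119.111.128/25
Subnets: 99.119.110.0/25, 99.119.110.128/25, 99.119.111.0/25, 99.119.111.128/25


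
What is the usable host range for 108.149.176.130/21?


Network: 108.149.176.0
Broadcast: 108.149.183.255
First usable = network + 1
Last usable = broadcast - 1
Range: 108.149.176.1 to 108.149.183.254


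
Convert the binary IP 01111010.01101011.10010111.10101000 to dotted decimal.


01111010 = 122
01101011 = 107
10010111 = 151
10101000 = 168
IP: 122.107.151.168


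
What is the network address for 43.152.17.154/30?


IP:   00101011.10011000.00010001.10011010
Mask: 11111111.11111111.11111111.11111100
AND operation:
Net:  00101011.10011000.00010001.10011000
Network: 43.152.17.152/30


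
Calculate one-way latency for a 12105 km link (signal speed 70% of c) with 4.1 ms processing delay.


Speed = 0.7 * 3e5 km/s = 210000 km/s
Propagation delay = 12105 / 210000 = 0.0576 s = 57.6429 ms
Processing delay = 4.1 ms
Total one-way latency = 61.7429 ms


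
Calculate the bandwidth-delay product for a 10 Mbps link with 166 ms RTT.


BDP = bandwidth * RTT
= 10 Mbps * 166 ms
= 10 * 1e6 * 166 / 1000 bits
= 1660000 bits
= 207500 bytes
= 202.6367 KB
BDP = 1660000 bits (207500 bytes)


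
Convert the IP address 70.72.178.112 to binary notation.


70 = 01000110
72 = 01001000
178 = 10110010
112 = 01110000
Binary: 01000110.01001000.10110010.01110000


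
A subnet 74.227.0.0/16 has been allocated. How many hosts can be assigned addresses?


Host bits = 32 - 16 = 16
Total addresses = 2^16 = 65536
Usable = total - 2 (network and broadcast)
Usable hosts: 65534


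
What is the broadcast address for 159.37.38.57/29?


Network: 159.37.38.56/29
Host bits = 3
Set all host bits to 1:
Broadcast: 159.37.38.63


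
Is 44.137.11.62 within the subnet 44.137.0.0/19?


Subnet network: 44.137.0.0
Test IP AND mask: 44.137.0.0
Yes, 44.137.11.62 is in 44.137.0.0/19


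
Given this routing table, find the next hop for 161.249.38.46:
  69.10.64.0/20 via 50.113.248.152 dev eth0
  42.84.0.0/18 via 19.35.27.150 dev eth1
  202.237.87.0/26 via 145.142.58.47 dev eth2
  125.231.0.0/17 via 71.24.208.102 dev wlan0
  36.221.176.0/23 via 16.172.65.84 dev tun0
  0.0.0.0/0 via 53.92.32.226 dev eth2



Longest prefix match for 161.249.38.46:
  /20 69.10.64.0: no
  /18 42.84.0.0: no
  /26 202.237.87.0: no
  /17 125.231.0.0: no
  /23 36.221.176.0: no
  /0 0.0.0.0: MATCH
Selected: next-hop 53.92.32.226 via eth2 (matched /0)


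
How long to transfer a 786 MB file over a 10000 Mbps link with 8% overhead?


Effective throughput = 10000 * (1 - 8/100) = 9200 Mbps
File size in Mb = 786 * 8 = 6288 Mb
Time = 6288 / 9200
Time = 0.6835 seconds


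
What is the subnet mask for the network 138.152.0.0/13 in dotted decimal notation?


/13 means 13 network bits, 19 host bits
Binary: 11111111111110000000000000000000
Mask: 255.248.0.0


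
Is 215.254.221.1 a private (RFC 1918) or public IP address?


RFC 1918 private ranges:
  10.0.0.0/8 (10.0.0.0 - 10.255.255.255)
  172.16.0.0/12 (172.16.0.0 - 172.31.255.255)
  192.168.0.0/16 (192.168.0.0 - 192.168.255.255)
Public (not in any RFC 1918 range)


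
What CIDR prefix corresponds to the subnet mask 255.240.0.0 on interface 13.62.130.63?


Binary: 11111111.11110000.00000000.00000000
Count leading 1s
Prefix: /12


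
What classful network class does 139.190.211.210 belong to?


First octet: 139
Binary: 10001011
10xxxxxx -> Class B (128-191)
Class B, default mask 255.255.0.0 (/16)


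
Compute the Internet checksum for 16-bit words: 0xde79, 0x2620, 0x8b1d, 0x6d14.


Sum all words (with carry folding):
+ 0xde79 = 0xde79
+ 0x2620 = 0x049a
+ 0x8b1d = 0x8fb7
+ 0x6d14 = 0xfccb
One's complement: ~0xfccb
Checksum = 0x0334


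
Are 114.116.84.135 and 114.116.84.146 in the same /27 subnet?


Mask: 255.255.255.224
114.116.84.135 AND mask = 114.116.84.128
114.116.84.146 AND mask = 114.116.84.128
Yes, same subnet (114.116.84.128)


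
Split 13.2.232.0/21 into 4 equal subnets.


New prefix = 21 + 2 = 23
Each subnet has 512 addresses
  13.2.232.0/23
  13.2.234.0/23
  13.2.236.0/23
  13.2.238.0/23
Subnets: 13.2.232.0/23, 13.2.234.0/23, 13.2.236.0/23, 13.2.238.0/23


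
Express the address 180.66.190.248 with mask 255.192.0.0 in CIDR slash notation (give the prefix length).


Binary: 11111111.11000000.00000000.00000000
Count leading 1s
Prefix: /10


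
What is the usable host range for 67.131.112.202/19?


Network: 67.131.96.0
Broadcast: 67.131.127.255
First usable = network + 1
Last usable = broadcast - 1
Range: 67.131.96.1 to 67.131.127.254


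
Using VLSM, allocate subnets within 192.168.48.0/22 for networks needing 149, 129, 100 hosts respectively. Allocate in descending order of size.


149 hosts -> /24 (254 usable): 192.168.48.0/24
129 hosts -> /24 (254 usable): 192.168.49.0/24
100 hosts -> /25 (126 usable): 192.168.50.0/25
Allocation: 192.168.48.0/24 (149 hosts, 254 usable); 192.168.49.0/24 (129 hosts, 254 usable); 192.168.50.0/25 (100 hosts, 126 usable)


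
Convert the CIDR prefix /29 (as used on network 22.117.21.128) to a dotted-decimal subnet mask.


/29 means 29 network bits, 3 host bits
Binary: 11111111111111111111111111111000
Mask: 255.255.255.248


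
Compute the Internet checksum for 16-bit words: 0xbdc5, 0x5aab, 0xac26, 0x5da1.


Sum all words (with carry folding):
+ 0xbdc5 = 0xbdc5
+ 0x5aab = 0x1871
+ 0xac26 = 0xc497
+ 0x5da1 = 0x2239
One's complement: ~0x2239
Checksum = 0xddc6


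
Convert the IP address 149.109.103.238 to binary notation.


149 = 10010101
109 = 01101101
103 = 01100111
238 = 11101110
Binary: 10010101.01101101.01100111.11101110


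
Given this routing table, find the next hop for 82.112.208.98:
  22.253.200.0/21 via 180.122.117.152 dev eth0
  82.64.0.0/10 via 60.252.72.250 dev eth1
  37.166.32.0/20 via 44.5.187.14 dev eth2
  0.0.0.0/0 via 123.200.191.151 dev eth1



Longest prefix match for 82.112.208.98:
  /21 22.253.200.0: no
  /10 82.64.0.0: MATCH
  /20 37.166.32.0: no
  /0 0.0.0.0: MATCH
Selected: next-hop 60.252.72.250 via eth1 (matched /10)


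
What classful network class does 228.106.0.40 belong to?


First octet: 228
Binary: 11100100
1110xxxx -> Class D (224-239)
Class D (multicast), default mask N/A


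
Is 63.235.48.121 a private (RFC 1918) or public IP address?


RFC 1918 private ranges:
  10.0.0.0/8 (10.0.0.0 - 10.255.255.255)
  172.16.0.0/12 (172.16.0.0 - 172.31.255.255)
  192.168.0.0/16 (192.168.0.0 - 192.168.255.255)
Public (not in any RFC 1918 range)


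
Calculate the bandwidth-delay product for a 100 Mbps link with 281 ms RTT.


BDP = bandwidth * RTT
= 100 Mbps * 281 ms
= 100 * 1e6 * 281 / 1000 bits
= 28100000 bits
= 3512500 bytes
= 3430.1758 KB
BDP = 28100000 bits (3512500 bytes)


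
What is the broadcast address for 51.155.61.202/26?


Network: 51.155.61.192/26
Host bits = 6
Set all host bits to 1:
Broadcast: 51.155.61.255


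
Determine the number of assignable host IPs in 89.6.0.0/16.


Host bits = 32 - 16 = 16
Total addresses = 2^16 = 65536
Usable = total - 2 (network and broadcast)
Usable hosts: 65534


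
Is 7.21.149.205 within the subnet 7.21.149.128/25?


Subnet network: 7.21.149.128
Test IP AND mask: 7.21.149.128
Yes, 7.21.149.205 is in 7.21.149.128/25


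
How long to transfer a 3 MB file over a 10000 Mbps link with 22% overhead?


Effective throughput = 10000 * (1 - 22/100) = 7800 Mbps
File size in Mb = 3 * 8 = 24 Mb
Time = 24 / 7800
Time = 0.0031 seconds


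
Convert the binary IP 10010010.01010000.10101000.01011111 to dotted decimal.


10010010 = 146
01010000 = 80
10101000 = 168
01011111 = 95
IP: 146.80.168.95


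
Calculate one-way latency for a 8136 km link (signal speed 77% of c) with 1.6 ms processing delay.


Speed = 0.77 * 3e5 km/s = 231000 km/s
Propagation delay = 8136 / 231000 = 0.0352 s = 35.2208 ms
Processing delay = 1.6 ms
Total one-way latency = 36.8208 ms


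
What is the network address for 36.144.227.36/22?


IP:   00100100.10010000.11100011.00100100
Mask: 11111111.11111111.11111100.00000000
AND operation:
Net:  00100100.10010000.11100000.00000000
Network: 36.144.224.0/22


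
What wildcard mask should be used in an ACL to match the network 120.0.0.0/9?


Subnet mask: 255.128.0.0
Wildcard = 255.255.255.255 - subnet mask
255 - 255 = 0
255 - 128 = 127
255 - 0 = 255
255 - 0 = 255
Wildcard: 0.127.255.255


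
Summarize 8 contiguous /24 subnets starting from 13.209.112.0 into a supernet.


Original prefix: /24
Number of subnets: 8 = 2^3
New prefix = 24 - 3 = 21
Supernet: 13.209.112.0/21


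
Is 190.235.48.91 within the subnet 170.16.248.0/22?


Subnet network: 170.16.248.0
Test IP AND mask: 190.235.48.0
No, 190.235.48.91 is not in 170.16.248.0/22


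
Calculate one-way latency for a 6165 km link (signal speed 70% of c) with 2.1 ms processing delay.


Speed = 0.7 * 3e5 km/s = 210000 km/s
Propagation delay = 6165 / 210000 = 0.0294 s = 29.3571 ms
Processing delay = 2.1 ms
Total one-way latency = 31.4571 ms


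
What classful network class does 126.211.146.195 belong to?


First octet: 126
Binary: 01111110
0xxxxxxx -> Class A (1-126)
Class A, default mask 255.0.0.0 (/8)


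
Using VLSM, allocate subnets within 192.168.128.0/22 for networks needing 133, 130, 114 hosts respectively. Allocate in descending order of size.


133 hosts -> /24 (254 usable): 192.168.128.0/24
130 hosts -> /24 (254 usable): 192.168.129.0/24
114 hosts -> /25 (126 usable): 192.168.130.0/25
Allocation: 192.168.128.0/24 (133 hosts, 254 usable); 192.168.129.0/24 (130 hosts, 254 usable); 192.168.130.0/25 (114 hosts, 126 usable)


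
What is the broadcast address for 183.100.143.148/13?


Network: 183.96.0.0/13
Host bits = 19
Set all host bits to 1:
Broadcast: 183.103.255.255


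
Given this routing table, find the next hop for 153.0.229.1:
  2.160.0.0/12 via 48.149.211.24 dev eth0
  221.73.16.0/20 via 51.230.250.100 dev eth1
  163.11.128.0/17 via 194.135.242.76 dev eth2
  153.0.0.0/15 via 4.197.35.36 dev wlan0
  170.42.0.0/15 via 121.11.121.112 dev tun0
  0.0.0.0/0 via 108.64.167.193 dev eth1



Longest prefix match for 153.0.229.1:
  /12 2.160.0.0: no
  /20 221.73.16.0: no
  /17 163.11.128.0: no
  /15 153.0.0.0: MATCH
  /15 170.42.0.0: no
  /0 0.0.0.0: MATCH
Selected: next-hop 4.197.35.36 via wlan0 (matched /15)


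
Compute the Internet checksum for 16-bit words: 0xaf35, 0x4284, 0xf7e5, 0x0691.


Sum all words (with carry folding):
+ 0xaf35 = 0xaf35
+ 0x4284 = 0xf1b9
+ 0xf7e5 = 0xe99f
+ 0x0691 = 0xf030
One's complement: ~0xf030
Checksum = 0x0fcf


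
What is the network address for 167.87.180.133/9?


IP:   10100111.01010111.10110100.10000101
Mask: 11111111.10000000.00000000.00000000
AND operation:
Net:  10100111.00000000.00000000.00000000
Network: 167.0.0.0/9


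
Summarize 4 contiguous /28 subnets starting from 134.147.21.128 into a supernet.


Original prefix: /28
Number of subnets: 4 = 2^2
New prefix = 28 - 2 = 26
Supernet: 134.147.21.128/26


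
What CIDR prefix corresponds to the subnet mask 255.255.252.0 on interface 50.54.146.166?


Binary: 11111111.11111111.11111100.00000000
Count leading 1s
Prefix: /22


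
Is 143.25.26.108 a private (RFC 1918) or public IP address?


RFC 1918 private ranges:
  10.0.0.0/8 (10.0.0.0 - 10.255.255.255)
  172.16.0.0/12 (172.16.0.0 - 172.31.255.255)
  192.168.0.0/16 (192.168.0.0 - 192.168.255.255)
Public (not in any RFC 1918 range)


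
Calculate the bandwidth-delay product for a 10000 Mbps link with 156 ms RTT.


BDP = bandwidth * RTT
= 10000 Mbps * 156 ms
= 10000 * 1e6 * 156 / 1000 bits
= 1560000000 bits
= 195000000 bytes
= 190429.6875 KB
BDP = 1560000000 bits (195000000 bytes)


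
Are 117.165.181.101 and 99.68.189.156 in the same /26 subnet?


Mask: 255.255.255.192
117.165.181.101 AND mask = 117.165.181.64
99.68.189.156 AND mask = 99.68.189.128
No, different subnets (117.165.181.64 vs 99.68.189.128)


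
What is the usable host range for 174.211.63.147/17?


Network: 174.211.0.0
Broadcast: 174.211.127.255
First usable = network + 1
Last usable = broadcast - 1
Range: 174.211.0.1 to 174.211.127.254


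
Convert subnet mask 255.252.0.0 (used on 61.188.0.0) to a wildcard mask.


Subnet mask: 255.252.0.0
Wildcard = 255.255.255.255 - subnet mask
255 - 255 = 0
255 - 252 = 3
255 - 0 = 255
255 - 0 = 255
Wildcard: 0.3.255.255


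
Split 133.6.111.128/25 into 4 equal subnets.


New prefix = 25 + 2 = 27
Each subnet has 32 addresses
  133.6.111.128/27
  133.6.111.160/27
  133.6.111.192/27
  133.6.111.224/27
Subnets: 133.6.111.128/27, 133.6.111.160/27, 133.6.111.192/27, 133.6.111.224/27


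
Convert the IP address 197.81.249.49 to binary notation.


197 = 11000101
81 = 01010001
249 = 11111001
49 = 00110001
Binary: 11000101.01010001.11111001.00110001


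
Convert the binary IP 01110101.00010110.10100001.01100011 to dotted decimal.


01110101 = 117
00010110 = 22
10100001 = 161
01100011 = 99
IP: 117.22.161.99


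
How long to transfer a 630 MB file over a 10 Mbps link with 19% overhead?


Effective throughput = 10 * (1 - 19/100) = 8.1 Mbps
File size in Mb = 630 * 8 = 5040 Mb
Time = 5040 / 8.1
Time = 622.2222 seconds


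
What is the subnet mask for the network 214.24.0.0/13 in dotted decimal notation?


/13 means 13 network bits, 19 host bits
Binary: 11111111111110000000000000000000
Mask: 255.248.0.0


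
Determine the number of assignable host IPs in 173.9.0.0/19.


Host bits = 32 - 19 = 13
Total addresses = 2^13 = 8192
Usable = total - 2 (network and broadcast)
Usable hosts: 8190


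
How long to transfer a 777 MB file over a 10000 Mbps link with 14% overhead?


Effective throughput = 10000 * (1 - 14/100) = 8600 Mbps
File size in Mb = 777 * 8 = 6216 Mb
Time = 6216 / 8600
Time = 0.7228 seconds


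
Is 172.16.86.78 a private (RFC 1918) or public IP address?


RFC 1918 private ranges:
  10.0.0.0/8 (10.0.0.0 - 10.255.255.255)
  172.16.0.0/12 (172.16.0.0 - 172.31.255.255)
  192.168.0.0/16 (192.168.0.0 - 192.168.255.255)
Private (in 172.16.0.0/12)


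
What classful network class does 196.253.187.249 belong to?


First octet: 196
Binary: 11000100
110xxxxx -> Class C (192-223)
Class C, default mask 255.255.255.0 (/24)


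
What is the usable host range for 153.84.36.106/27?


Network: 153.84.36.96
Broadcast: 153.84.36.127
First usable = network + 1
Last usable = broadcast - 1
Range: 153.84.36.97 to 153.84.36.126


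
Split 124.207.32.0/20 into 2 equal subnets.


New prefix = 20 + 1 = 21
Each subnet has 2048 addresses
  124.207.32.0/21
  124.207.40.0/21
Subnets: 124.207.32.0/21, 124.207.40.0/21


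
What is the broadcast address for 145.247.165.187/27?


Network: 145.247.165.160/27
Host bits = 5
Set all host bits to 1:
Broadcast: 145.247.165.191


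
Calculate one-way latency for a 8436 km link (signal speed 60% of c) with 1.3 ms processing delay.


Speed = 0.6 * 3e5 km/s = 180000 km/s
Propagation delay = 8436 / 180000 = 0.0469 s = 46.8667 ms
Processing delay = 1.3 ms
Total one-way latency = 48.1667 ms


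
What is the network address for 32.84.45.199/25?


IP:   00100000.01010100.00101101.11000111
Mask: 11111111.11111111.11111111.10000000
AND operation:
Net:  00100000.01010100.00101101.10000000
Network: 32.84.45.128/25


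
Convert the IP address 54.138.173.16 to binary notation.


54 = 00110110
138 = 10001010
173 = 10101101
16 = 00010000
Binary: 00110110.10001010.10101101.00010000


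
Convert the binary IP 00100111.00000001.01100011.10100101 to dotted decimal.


00100111 = 39
00000001 = 1
01100011 = 99
10100101 = 165
IP: 39.1.99.165


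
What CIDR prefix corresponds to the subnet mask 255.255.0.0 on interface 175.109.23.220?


Binary: 11111111.11111111.00000000.00000000
Count leading 1s
Prefix: /16


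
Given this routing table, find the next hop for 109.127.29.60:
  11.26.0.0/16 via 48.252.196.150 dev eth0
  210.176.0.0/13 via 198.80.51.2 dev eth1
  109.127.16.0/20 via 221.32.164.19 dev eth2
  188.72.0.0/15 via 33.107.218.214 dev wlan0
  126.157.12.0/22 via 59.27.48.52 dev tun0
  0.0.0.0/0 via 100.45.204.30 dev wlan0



Longest prefix match for 109.127.29.60:
  /16 11.26.0.0: no
  /13 210.176.0.0: no
  /20 109.127.16.0: MATCH
  /15 188.72.0.0: no
  /22 126.157.12.0: no
  /0 0.0.0.0: MATCH
Selected: next-hop 221.32.164.19 via eth2 (matched /20)


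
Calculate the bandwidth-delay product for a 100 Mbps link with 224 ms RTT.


BDP = bandwidth * RTT
= 100 Mbps * 224 ms
= 100 * 1e6 * 224 / 1000 bits
= 22400000 bits
= 2800000 bytes
= 2734.375 KB
BDP = 22400000 bits (2800000 bytes)


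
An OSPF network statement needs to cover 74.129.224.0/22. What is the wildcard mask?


Subnet mask: 255.255.252.0
Wildcard = 255.255.255.255 - subnet mask
255 - 255 = 0
255 - 255 = 0
255 - 252 = 3
255 - 0 = 255
Wildcard: 0.0.3.255


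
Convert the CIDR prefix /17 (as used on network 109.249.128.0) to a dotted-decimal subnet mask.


/17 means 17 network bits, 15 host bits
Binary: 11111111111111111000000000000000
Mask: 255.255.128.0


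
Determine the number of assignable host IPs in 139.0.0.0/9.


Host bits = 32 - 9 = 23
Total addresses = 2^23 = 8388608
Usable = total - 2 (network and broadcast)
Usable hosts: 8388606


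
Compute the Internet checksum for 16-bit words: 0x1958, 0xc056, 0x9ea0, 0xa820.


Sum all words (with carry folding):
+ 0x1958 = 0x1958
+ 0xc056 = 0xd9ae
+ 0x9ea0 = 0x784f
+ 0xa820 = 0x2070
One's complement: ~0x2070
Checksum = 0xdf8f


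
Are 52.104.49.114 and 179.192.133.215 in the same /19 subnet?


Mask: 255.255.224.0
52.104.49.114 AND mask = 52.104.32.0
179.192.133.215 AND mask = 179.192.128.0
No, different subnets (52.104.32.0 vs 179.192.128.0)


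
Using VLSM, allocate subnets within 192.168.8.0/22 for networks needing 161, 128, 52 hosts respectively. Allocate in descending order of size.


161 hosts -> /24 (254 usable): 192.168.8.0/24
128 hosts -> /24 (254 usable): 192.168.9.0/24
52 hosts -> /26 (62 usable): 192.168.10.0/26
Allocation: 192.168.8.0/24 (161 hosts, 254 usable); 192.168.9.0/24 (128 hosts, 254 usable); 192.168.10.0/26 (52 hosts, 62 usable)


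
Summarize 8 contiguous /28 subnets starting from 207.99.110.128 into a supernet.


Original prefix: /28
Number of subnets: 8 = 2^3
New prefix = 28 - 3 = 25
Supernet: 207.99.110.128/25


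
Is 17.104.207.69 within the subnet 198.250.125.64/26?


Subnet network: 198.250.125.64
Test IP AND mask: 17.104.207.64
No, 17.104.207.69 is not in 198.250.125.64/26


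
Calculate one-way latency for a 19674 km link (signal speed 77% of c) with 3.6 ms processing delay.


Speed = 0.77 * 3e5 km/s = 231000 km/s
Propagation delay = 19674 / 231000 = 0.0852 s = 85.1688 ms
Processing delay = 3.6 ms
Total one-way latency = 88.7688 ms


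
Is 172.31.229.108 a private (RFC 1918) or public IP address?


RFC 1918 private ranges:
  10.0.0.0/8 (10.0.0.0 - 10.255.255.255)
  172.16.0.0/12 (172.16.0.0 - 172.31.255.255)
  192.168.0.0/16 (192.168.0.0 - 192.168.255.255)
Private (in 172.16.0.0/12)


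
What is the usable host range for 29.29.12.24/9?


Network: 29.0.0.0
Broadcast: 29.127.255.255
First usable = network + 1
Last usable = broadcast - 1
Range: 29.0.0.1 to 29.127.255.254


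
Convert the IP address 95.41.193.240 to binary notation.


95 = 01011111
41 = 00101001
193 = 11000001
240 = 11110000
Binary: 01011111.00101001.11000001.11110000


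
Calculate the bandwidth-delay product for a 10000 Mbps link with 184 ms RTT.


BDP = bandwidth * RTT
= 10000 Mbps * 184 ms
= 10000 * 1e6 * 184 / 1000 bits
= 1840000000 bits
= 230000000 bytes
= 224609.375 KB
BDP = 1840000000 bits (230000000 bytes)


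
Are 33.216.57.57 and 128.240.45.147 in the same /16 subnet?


Mask: 255.255.0.0
33.216.57.57 AND mask = 33.216.0.0
128.240.45.147 AND mask = 128.240.0.0
No, different subnets (33.216.0.0 vs 128.240.0.0)


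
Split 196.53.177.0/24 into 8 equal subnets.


New prefix = 24 + 3 = 27
Each subnet has 32 addresses
  196.53.177.0/27
  196.53.177.32/27
  196.53.177.64/27
  196.53.177.96/27
  196.53.177.128/27
  196.53.177.160/27
  196.53.177.192/27
  196.53.177.224/27
Subnets: 196.53.177.0/27, 196.53.177.32/27, 196.53.177.64/27, 196.53.177.96/27, 196.53.177.128/27, 196.53.177.160/27, 196.53.177.192/27, 196.53.177.224/27


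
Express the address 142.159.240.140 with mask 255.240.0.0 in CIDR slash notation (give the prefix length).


Binary: 11111111.11110000.00000000.00000000
Count leading 1s
Prefix: /12


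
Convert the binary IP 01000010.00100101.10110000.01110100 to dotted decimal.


01000010 = 66
00100101 = 37
10110000 = 176
01110100 = 116
IP: 66.37.176.116


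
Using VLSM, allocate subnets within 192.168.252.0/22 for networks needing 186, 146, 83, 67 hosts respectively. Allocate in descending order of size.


186 hosts -> /24 (254 usable): 192.168.252.0/24
146 hosts -> /24 (254 usable): 192.168.253.0/24
83 hosts -> /25 (126 usable): 192.168.254.0/25
67 hosts -> /25 (126 usable): 192.168.254.128/25
Allocation: 192.168.252.0/24 (186 hosts, 254 usable); 192.168.253.0/24 (146 hosts, 254 usable); 192.168.254.0/25 (83 hosts, 126 usable); 192.168.254.128/25 (67 hosts, 126 usable)


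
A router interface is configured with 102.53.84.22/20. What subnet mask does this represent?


/20 means 20 network bits, 12 host bits
Binary: 11111111111111111111000000000000
Mask: 255.255.240.0


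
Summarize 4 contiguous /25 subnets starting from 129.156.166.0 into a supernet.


Original prefix: /25
Number of subnets: 4 = 2^2
New prefix = 25 - 2 = 23
Supernet: 129.156.166.0/23


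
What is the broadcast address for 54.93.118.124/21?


Network: 54.93.112.0/21
Host bits = 11
Set all host bits to 1:
Broadcast: 54.93.119.255


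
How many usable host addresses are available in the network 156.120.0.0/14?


Host bits = 32 - 14 = 18
Total addresses = 2^18 = 262144
Usable = total - 2 (network and broadcast)
Usable hosts: 262142


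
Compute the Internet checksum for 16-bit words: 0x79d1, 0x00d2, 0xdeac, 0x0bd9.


Sum all words (with carry folding):
+ 0x79d1 = 0x79d1
+ 0x00d2 = 0x7aa3
+ 0xdeac = 0x5950
+ 0x0bd9 = 0x6529
One's complement: ~0x6529
Checksum = 0x9ad6


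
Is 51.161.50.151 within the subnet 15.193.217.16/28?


Subnet network: 15.193.217.16
Test IP AND mask: 51.161.50.144
No, 51.161.50.151 is not in 15.193.217.16/28


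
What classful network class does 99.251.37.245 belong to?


First octet: 99
Binary: 01100011
0xxxxxxx -> Class A (1-126)
Class A, default mask 255.0.0.0 (/8)


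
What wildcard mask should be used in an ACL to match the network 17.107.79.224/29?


Subnet mask: 255.255.255.248
Wildcard = 255.255.255.255 - subnet mask
255 - 255 = 0
255 - 255 = 0
255 - 255 = 0
255 - 248 = 7
Wildcard: 0.0.0.7


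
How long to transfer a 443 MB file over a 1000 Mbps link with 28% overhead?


Effective throughput = 1000 * (1 - 28/100) = 720 Mbps
File size in Mb = 443 * 8 = 3544 Mb
Time = 3544 / 720
Time = 4.9222 seconds


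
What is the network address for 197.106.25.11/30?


IP:   11000101.01101010.00011001.00001011
Mask: 11111111.11111111.11111111.11111100
AND operation:
Net:  11000101.01101010.00011001.00001000
Network: 197.106.25.8/30


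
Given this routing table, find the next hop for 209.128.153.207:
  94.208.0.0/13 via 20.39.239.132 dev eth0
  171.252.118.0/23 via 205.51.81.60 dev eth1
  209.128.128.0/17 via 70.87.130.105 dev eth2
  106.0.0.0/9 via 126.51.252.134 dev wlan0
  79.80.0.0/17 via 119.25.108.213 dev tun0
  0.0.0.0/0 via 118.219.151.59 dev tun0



Longest prefix match for 209.128.153.207:
  /13 94.208.0.0: no
  /23 171.252.118.0: no
  /17 209.128.128.0: MATCH
  /9 106.0.0.0: no
  /17 79.80.0.0: no
  /0 0.0.0.0: MATCH
Selected: next-hop 70.87.130.105 via eth2 (matched /17)


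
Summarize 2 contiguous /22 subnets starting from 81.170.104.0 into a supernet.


Original prefix: /22
Number of subnets: 2 = 2^1
New prefix = 22 - 1 = 21
Supernet: 81.170.104.0/21


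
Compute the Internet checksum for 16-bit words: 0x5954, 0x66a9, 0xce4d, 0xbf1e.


Sum all words (with carry folding):
+ 0x5954 = 0x5954
+ 0x66a9 = 0xbffd
+ 0xce4d = 0x8e4b
+ 0xbf1e = 0x4d6a
One's complement: ~0x4d6a
Checksum = 0xb295
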